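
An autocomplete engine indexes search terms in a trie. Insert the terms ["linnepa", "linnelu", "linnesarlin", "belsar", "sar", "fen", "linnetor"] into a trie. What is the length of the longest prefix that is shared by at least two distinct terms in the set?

Equivalently: take the maximum, over all pairs, of their longest common prefix length.
"linnelu" and "linnepa" agree on "linne" (5 characters) before diverging; nothing deeper is shared.
Longest shared-prefix length: 5

5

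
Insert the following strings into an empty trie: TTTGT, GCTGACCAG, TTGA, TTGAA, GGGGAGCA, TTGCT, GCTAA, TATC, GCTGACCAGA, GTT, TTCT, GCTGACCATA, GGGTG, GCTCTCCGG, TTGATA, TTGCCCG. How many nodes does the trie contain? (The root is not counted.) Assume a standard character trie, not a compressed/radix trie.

Trace insertions, counting only characters that open a new branch:
  "TTTGT" → 5 new (T, T, T, G, T)
  "GCTGACCAG" → 9 new (G, C, T, G, A, C, C, A, G)
  "TTGA" → prefix "TT" already present; 2 new (G, A)
  "TTGAA" → prefix "TTGA" already present; 1 new (A)
  "GGGGAGCA" → prefix "G" already present; 7 new (G, G, G, A, G, C, A)
  "TTGCT" → prefix "TTG" already present; 2 new (C, T)
  "GCTAA" → prefix "GCT" already present; 2 new (A, A)
  "TATC" → prefix "T" already present; 3 new (A, T, C)
  "GCTGACCAGA" → prefix "GCTGACCAG" already present; 1 new (A)
  "GTT" → prefix "G" already present; 2 new (T, T)
  "TTCT" → prefix "TT" already present; 2 new (C, T)
  "GCTGACCATA" → prefix "GCTGACCA" already present; 2 new (T, A)
  "GGGTG" → prefix "GGG" already present; 2 new (T, G)
  "GCTCTCCGG" → prefix "GCT" already present; 6 new (C, T, C, C, G, G)
  "TTGATA" → prefix "TTGA" already present; 2 new (T, A)
  "TTGCCCG" → prefix "TTGC" already present; 3 new (C, C, G)
Total nodes = 5 + 9 + 2 + 1 + 7 + 2 + 2 + 3 + 1 + 2 + 2 + 2 + 2 + 6 + 2 + 3 = 51

51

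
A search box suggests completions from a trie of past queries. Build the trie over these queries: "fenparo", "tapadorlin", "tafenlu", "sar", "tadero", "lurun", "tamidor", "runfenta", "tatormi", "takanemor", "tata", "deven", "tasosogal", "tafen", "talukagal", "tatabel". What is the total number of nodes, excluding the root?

82

For each word, the new-node count is its length minus the longest prefix already in the trie:
  "fenparo" → 7 new (f, e, n, p, a, r, o)
  "tapadorlin" → 10 new (t, a, p, a, d, o, r, l, i, n)
  "tafenlu" → prefix "ta" already present; 5 new (f, e, n, l, u)
  "sar" → 3 new (s, a, r)
  "tadero" → prefix "ta" already present; 4 new (d, e, r, o)
  "lurun" → 5 new (l, u, r, u, n)
  "tamidor" → prefix "ta" already present; 5 new (m, i, d, o, r)
  "runfenta" → 8 new (r, u, n, f, e, n, t, a)
  "tatormi" → prefix "ta" already present; 5 new (t, o, r, m, i)
  "takanemor" → prefix "ta" already present; 7 new (k, a, n, e, m, o, r)
  "tata" → prefix "tat" already present; 1 new (a)
  "deven" → 5 new (d, e, v, e, n)
  "tasosogal" → prefix "ta" already present; 7 new (s, o, s, o, g, a, l)
  "tafen" → prefix "tafen" already present; 0 new (none)
  "talukagal" → prefix "ta" already present; 7 new (l, u, k, a, g, a, l)
  "tatabel" → prefix "tata" already present; 3 new (b, e, l)
Total nodes = 7 + 10 + 5 + 3 + 4 + 5 + 5 + 8 + 5 + 7 + 1 + 5 + 7 + 0 + 7 + 3 = 82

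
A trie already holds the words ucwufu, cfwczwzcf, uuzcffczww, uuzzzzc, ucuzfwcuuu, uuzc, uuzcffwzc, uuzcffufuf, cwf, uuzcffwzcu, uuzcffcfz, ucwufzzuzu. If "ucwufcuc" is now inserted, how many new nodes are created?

3

"ucwuf" is already a path in the trie; the remaining "cuc" must be added.
So 8 − 5 = 3 new nodes.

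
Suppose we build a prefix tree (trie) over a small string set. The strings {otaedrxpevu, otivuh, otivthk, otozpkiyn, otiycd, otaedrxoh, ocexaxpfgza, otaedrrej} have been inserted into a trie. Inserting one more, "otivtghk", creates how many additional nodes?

The longest prefix of "otivtghk" already in the trie is "otivt" (length 5).
Each of the 3 remaining characters creates one node.

3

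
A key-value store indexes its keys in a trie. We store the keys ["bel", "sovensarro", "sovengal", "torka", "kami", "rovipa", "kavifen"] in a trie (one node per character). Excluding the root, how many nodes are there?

36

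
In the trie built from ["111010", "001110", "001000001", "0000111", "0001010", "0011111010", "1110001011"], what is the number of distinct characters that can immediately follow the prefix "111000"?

1

Follow the path "111000" to its node, then look at its outgoing edges.
Characters that immediately follow "111000" among the stored strings: {1}.
That node has 1 child edge.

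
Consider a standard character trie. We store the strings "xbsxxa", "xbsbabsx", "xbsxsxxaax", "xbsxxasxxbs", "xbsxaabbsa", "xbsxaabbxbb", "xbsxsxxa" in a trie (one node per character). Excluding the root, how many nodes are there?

Count nodes per top-level branch (shared prefixes stored once):
  'x'-branch (xbsbabsx, xbsxaabbsa, xbsxaabbxbb, xbsxsxxa, xbsxsxxaax, xbsxxa, xbsxxasxxbs): 31 nodes
Sum: 31

31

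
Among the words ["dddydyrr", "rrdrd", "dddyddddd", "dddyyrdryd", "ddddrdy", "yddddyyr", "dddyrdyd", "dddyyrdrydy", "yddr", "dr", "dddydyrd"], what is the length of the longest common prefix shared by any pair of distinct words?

10

The deepest shared node is where two words last agree before diverging.
e.g. "dddyyrdryd" and "dddyyrdrydy" share the prefix "dddyyrdryd" of length 10; no pair shares a longer one.
Longest shared-prefix length: 10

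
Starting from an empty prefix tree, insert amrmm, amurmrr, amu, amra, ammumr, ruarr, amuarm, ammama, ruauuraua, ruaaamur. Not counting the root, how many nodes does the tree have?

37

Insert word by word; a character creates a node only if that edge doesn't already exist:
  "amrmm" → 5 new (a, m, r, m, m)
  "amurmrr" → prefix "am" already present; 5 new (u, r, m, r, r)
  "amu" → prefix "amu" already present; 0 new (none)
  "amra" → prefix "amr" already present; 1 new (a)
  "ammumr" → prefix "am" already present; 4 new (m, u, m, r)
  "ruarr" → 5 new (r, u, a, r, r)
  "amuarm" → prefix "amu" already present; 3 new (a, r, m)
  "ammama" → prefix "amm" already present; 3 new (a, m, a)
  "ruauuraua" → prefix "rua" already present; 6 new (u, u, r, a, u, a)
  "ruaaamur" → prefix "rua" already present; 5 new (a, a, m, u, r)
Total nodes = 5 + 5 + 0 + 1 + 4 + 5 + 3 + 3 + 6 + 5 = 37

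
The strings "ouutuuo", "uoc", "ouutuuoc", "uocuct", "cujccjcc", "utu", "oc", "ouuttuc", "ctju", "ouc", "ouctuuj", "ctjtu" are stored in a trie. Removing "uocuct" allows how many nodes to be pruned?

3

A node on "uocuct"'s path can go only if nothing else ends at it or branches off below it.
The suffix "uct" (3 nodes) is used only by "uocuct"; "uoc" is itself a stored word, so pruning stops there.
Nodes removed: 3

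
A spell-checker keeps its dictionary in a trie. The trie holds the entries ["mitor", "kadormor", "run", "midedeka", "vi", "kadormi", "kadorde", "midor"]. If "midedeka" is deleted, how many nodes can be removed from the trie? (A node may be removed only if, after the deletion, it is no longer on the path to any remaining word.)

After clearing the end-marker at "midedeka", prune upward until reaching a node still needed by another word.
The suffix "edeka" (5 nodes) is used only by "midedeka"; the node for "mid" still has the child "o", so pruning stops there.
Nodes removed: 5

5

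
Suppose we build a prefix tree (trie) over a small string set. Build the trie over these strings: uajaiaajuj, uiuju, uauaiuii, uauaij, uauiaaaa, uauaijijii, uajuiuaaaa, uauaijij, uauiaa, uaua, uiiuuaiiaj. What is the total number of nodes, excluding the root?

Insert word by word; a character creates a node only if that edge doesn't already exist:
  "uajaiaajuj" → 10 new (u, a, j, a, i, a, a, j, u, j)
  "uiuju" → prefix "u" already present; 4 new (i, u, j, u)
  "uauaiuii" → prefix "ua" already present; 6 new (u, a, i, u, i, i)
  "uauaij" → prefix "uauai" already present; 1 new (j)
  "uauiaaaa" → prefix "uau" already present; 5 new (i, a, a, a, a)
  "uauaijijii" → prefix "uauaij" already present; 4 new (i, j, i, i)
  "uajuiuaaaa" → prefix "uaj" already present; 7 new (u, i, u, a, a, a, a)
  "uauaijij" → prefix "uauaijij" already present; 0 new (none)
  "uauiaa" → prefix "uauiaa" already present; 0 new (none)
  "uaua" → prefix "uaua" already present; 0 new (none)
  "uiiuuaiiaj" → prefix "ui" already present; 8 new (i, u, u, a, i, i, a, j)
Total nodes = 10 + 4 + 6 + 1 + 5 + 4 + 7 + 0 + 0 + 0 + 8 = 45

45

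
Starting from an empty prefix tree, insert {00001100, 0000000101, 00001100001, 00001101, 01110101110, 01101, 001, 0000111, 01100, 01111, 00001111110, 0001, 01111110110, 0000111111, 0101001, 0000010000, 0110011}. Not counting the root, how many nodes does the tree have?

Insert word by word; a character creates a node only if that edge doesn't already exist:
  "00001100" → 8 new (0, 0, 0, 0, 1, 1, 0, 0)
  "0000000101" → prefix "0000" already present; 6 new (0, 0, 0, 1, 0, 1)
  "00001100001" → prefix "00001100" already present; 3 new (0, 0, 1)
  "00001101" → prefix "0000110" already present; 1 new (1)
  "01110101110" → prefix "0" already present; 10 new (1, 1, 1, 0, 1, 0, 1, 1, 1, 0)
  "01101" → prefix "011" already present; 2 new (0, 1)
  "001" → prefix "00" already present; 1 new (1)
  "0000111" → prefix "000011" already present; 1 new (1)
  "01100" → prefix "0110" already present; 1 new (0)
  "01111" → prefix "0111" already present; 1 new (1)
  "00001111110" → prefix "0000111" already present; 4 new (1, 1, 1, 0)
  "0001" → prefix "000" already present; 1 new (1)
  "01111110110" → prefix "01111" already present; 6 new (1, 1, 0, 1, 1, 0)
  "0000111111" → prefix "0000111111" already present; 0 new (none)
  "0101001" → prefix "01" already present; 5 new (0, 1, 0, 0, 1)
  "0000010000" → prefix "00000" already present; 5 new (1, 0, 0, 0, 0)
  "0110011" → prefix "01100" already present; 2 new (1, 1)
Total nodes = 8 + 6 + 3 + 1 + 10 + 2 + 1 + 1 + 1 + 1 + 4 + 1 + 6 + 0 + 5 + 5 + 2 = 57

57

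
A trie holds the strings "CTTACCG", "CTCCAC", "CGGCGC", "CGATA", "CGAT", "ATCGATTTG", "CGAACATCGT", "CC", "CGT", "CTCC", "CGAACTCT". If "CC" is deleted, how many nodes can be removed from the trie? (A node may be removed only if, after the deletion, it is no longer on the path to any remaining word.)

1

After clearing the end-marker at "CC", prune upward until reaching a node still needed by another word.
The suffix "C" (1 node) is used only by "CC"; the node for "C" still has the child "T", so pruning stops there.
Nodes removed: 1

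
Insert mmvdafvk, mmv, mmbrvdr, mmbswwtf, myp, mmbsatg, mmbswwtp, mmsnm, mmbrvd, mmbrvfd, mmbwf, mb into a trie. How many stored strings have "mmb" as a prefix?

7

Filter for entries beginning with "mmb":
Matches: "mmbrvd", "mmbrvdr", "mmbrvfd", "mmbsatg", "mmbswwtf", "mmbswwtp", "mmbwf"
Count: 7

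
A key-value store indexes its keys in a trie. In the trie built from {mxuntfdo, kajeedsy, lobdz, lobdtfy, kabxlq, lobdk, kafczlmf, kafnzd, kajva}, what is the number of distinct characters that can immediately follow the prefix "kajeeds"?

The children of the "kajeeds" node are the distinct next characters among strings starting with "kajeeds".
Characters that immediately follow "kajeeds" among the stored strings: {y}.
That node has 1 child edge.

1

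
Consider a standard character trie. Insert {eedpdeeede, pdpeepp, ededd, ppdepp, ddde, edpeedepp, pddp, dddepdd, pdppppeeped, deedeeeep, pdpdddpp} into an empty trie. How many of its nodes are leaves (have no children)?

10

A leaf is a node with no children — equivalently, the end of a word that is not a proper prefix of any other stored word.
Those words: "dddepdd", "deedeeeep", "ededd", "edpeedepp", "eedpdeeede", "pddp", "pdpdddpp", "pdpeepp", "pdppppeeped", "ppdepp"
Leaf count: 10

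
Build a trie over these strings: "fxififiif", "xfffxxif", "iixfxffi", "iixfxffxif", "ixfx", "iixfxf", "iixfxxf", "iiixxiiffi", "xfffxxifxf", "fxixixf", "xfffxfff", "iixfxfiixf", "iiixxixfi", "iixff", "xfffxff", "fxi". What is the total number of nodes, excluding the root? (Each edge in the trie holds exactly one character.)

58

Count nodes per top-level branch (shared prefixes stored once):
  'f'-branch (fxi, fxififiif, fxixixf): 13 nodes
  'i'-branch (iiixxiiffi, iiixxixfi, iixff, iixfxf, iixfxffi, iixfxffxif, iixfxfiixf, iixfxxf, ixfx): 32 nodes
  'x'-branch (xfffxff, xfffxfff, xfffxxif, xfffxxifxf): 13 nodes
Sum: 58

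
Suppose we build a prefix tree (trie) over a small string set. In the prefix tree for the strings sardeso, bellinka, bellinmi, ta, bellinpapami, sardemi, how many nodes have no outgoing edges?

Leaves are exactly the stored words that no other stored word extends.
Those words: "bellinka", "bellinmi", "bellinpapami", "sardemi", "sardeso", "ta"
Leaf count: 6

6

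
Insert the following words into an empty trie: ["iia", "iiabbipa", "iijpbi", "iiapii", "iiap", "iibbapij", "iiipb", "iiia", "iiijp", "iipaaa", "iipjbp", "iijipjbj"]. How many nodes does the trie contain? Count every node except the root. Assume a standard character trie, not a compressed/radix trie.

39

Trace insertions, counting only characters that open a new branch:
  "iia" → 3 new (i, i, a)
  "iiabbipa" → prefix "iia" already present; 5 new (b, b, i, p, a)
  "iijpbi" → prefix "ii" already present; 4 new (j, p, b, i)
  "iiapii" → prefix "iia" already present; 3 new (p, i, i)
  "iiap" → prefix "iiap" already present; 0 new (none)
  "iibbapij" → prefix "ii" already present; 6 new (b, b, a, p, i, j)
  "iiipb" → prefix "ii" already present; 3 new (i, p, b)
  "iiia" → prefix "iii" already present; 1 new (a)
  "iiijp" → prefix "iii" already present; 2 new (j, p)
  "iipaaa" → prefix "ii" already present; 4 new (p, a, a, a)
  "iipjbp" → prefix "iip" already present; 3 new (j, b, p)
  "iijipjbj" → prefix "iij" already present; 5 new (i, p, j, b, j)
Total nodes = 3 + 5 + 4 + 3 + 0 + 6 + 3 + 1 + 2 + 4 + 3 + 5 = 39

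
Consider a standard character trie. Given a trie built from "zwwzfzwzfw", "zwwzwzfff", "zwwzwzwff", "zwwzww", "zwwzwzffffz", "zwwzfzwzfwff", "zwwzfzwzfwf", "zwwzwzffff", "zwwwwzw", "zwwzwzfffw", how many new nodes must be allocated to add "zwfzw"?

3

Walking "zwfzw" from the root, the first 2 characters ("zw") follow existing edges; "f" is the first miss.
Each of the 3 remaining characters creates one node.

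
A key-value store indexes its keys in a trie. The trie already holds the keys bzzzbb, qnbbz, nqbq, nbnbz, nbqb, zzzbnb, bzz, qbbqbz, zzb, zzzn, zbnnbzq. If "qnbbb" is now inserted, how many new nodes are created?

1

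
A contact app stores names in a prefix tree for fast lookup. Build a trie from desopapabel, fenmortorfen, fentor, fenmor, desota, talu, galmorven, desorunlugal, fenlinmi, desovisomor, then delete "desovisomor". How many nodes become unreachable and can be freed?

A node on "desovisomor"'s path can go only if nothing else ends at it or branches off below it.
The suffix "visomor" (7 nodes) is used only by "desovisomor"; the node for "deso" still has the child "p", so pruning stops there.
Nodes removed: 7

7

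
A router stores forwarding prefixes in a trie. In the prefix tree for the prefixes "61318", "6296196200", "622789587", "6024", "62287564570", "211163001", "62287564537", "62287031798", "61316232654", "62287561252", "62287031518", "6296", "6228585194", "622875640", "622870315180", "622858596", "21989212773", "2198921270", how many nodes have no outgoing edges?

A leaf is a node with no children — equivalently, the end of a word that is not a proper prefix of any other stored word.
Those words: "211163001", "2198921270", "21989212773", "6024", "61316232654", "61318", "622789587", "6228585194", "622858596", "622870315180", "62287031798", "62287561252", "622875640", "62287564537", "62287564570", "6296196200"
Leaf count: 16

16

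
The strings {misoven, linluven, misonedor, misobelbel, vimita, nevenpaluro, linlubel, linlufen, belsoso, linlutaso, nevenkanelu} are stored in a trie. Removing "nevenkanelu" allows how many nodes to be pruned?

6

Walk "nevenkanelu" from the leaf back toward the root, removing each node that no remaining word uses.
The suffix "kanelu" (6 nodes) is used only by "nevenkanelu"; the node for "neven" still has the child "p", so pruning stops there.
Nodes removed: 6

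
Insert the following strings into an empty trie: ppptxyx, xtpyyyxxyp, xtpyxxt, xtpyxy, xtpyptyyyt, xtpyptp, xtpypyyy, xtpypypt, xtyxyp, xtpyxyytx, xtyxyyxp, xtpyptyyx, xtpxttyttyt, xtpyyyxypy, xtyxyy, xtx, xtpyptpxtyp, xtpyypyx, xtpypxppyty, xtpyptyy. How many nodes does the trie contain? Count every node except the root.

69

Count nodes per top-level branch (shared prefixes stored once):
  'p'-branch (ppptxyx): 7 nodes
  'x'-branch (xtpxttyttyt, xtpyptp, xtpyptpxtyp, xtpyptyy, xtpyptyyx, xtpyptyyyt, xtpypxppyty, xtpypypt, xtpypyyy, xtpyxxt, xtpyxy, xtpyxyytx, xtpyypyx, xtpyyyxxyp, xtpyyyxypy, xtx, xtyxyp, xtyxyy, xtyxyyxp): 62 nodes
Sum: 69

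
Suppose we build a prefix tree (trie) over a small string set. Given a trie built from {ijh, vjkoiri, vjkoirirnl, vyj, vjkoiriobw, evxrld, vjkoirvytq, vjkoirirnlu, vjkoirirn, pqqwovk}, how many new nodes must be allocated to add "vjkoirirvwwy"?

4

Walking "vjkoirirvwwy" from the root, the first 8 characters ("vjkoirir") follow existing edges; "v" is the first miss.
Each of the 4 remaining characters creates one node.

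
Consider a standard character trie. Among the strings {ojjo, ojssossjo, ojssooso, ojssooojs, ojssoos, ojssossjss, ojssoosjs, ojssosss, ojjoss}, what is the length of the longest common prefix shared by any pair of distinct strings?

8

The deepest shared node is where two words last agree before diverging.
"ojssossjo" and "ojssossjss" agree on "ojssossj" (8 characters) before diverging; nothing deeper is shared.
Longest shared-prefix length: 8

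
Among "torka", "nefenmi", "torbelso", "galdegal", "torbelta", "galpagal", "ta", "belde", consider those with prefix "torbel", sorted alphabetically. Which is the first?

Filter for "torbel…" and sort: "torbelso", "torbelta"
Position 1: torbelso

torbelso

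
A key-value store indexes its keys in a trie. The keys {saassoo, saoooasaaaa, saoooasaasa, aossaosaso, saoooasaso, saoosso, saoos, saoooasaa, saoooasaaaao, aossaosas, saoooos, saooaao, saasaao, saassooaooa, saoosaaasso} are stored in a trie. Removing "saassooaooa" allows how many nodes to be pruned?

4

Walk "saassooaooa" from the leaf back toward the root, removing each node that no remaining word uses.
The suffix "aooa" (4 nodes) is used only by "saassooaooa"; "saassoo" is itself a stored word, so pruning stops there.
Nodes removed: 4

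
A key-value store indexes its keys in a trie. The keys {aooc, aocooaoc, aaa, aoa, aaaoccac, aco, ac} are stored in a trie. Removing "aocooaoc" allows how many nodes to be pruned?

A node on "aocooaoc"'s path can go only if nothing else ends at it or branches off below it.
The suffix "cooaoc" (6 nodes) is used only by "aocooaoc"; the node for "ao" still has the child "o", so pruning stops there.
Nodes removed: 6

6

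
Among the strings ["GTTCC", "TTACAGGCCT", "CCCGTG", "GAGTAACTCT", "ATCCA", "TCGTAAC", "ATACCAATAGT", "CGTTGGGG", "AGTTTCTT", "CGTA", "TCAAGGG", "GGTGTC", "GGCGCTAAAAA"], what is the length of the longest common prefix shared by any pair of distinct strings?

3

Look for the deepest trie node that still has at least two words in its subtree.
e.g. "CGTA" and "CGTTGGGG" share the prefix "CGT" of length 3; no pair shares a longer one.
Longest shared-prefix length: 3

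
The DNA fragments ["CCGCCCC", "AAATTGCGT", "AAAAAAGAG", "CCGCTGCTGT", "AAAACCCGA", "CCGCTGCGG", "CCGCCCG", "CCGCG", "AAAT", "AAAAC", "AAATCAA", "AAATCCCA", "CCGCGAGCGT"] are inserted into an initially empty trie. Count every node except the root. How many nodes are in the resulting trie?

48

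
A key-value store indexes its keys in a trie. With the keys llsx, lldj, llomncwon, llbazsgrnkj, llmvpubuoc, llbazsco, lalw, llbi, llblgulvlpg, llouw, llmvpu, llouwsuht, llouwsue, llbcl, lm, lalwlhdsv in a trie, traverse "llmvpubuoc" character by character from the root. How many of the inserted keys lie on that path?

2

Traverse "llmvpubuoc" character by character; count nodes along the way that are marked as word ends.
Prefixes of the query that are stored words: "llmvpu", "llmvpubuoc"
Count: 2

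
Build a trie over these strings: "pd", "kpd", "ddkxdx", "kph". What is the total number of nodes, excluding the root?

12

Trie structure (* marks end of a word):
(root)
├─ d
│  └─ d
│     └─ k
│        └─ x
│           └─ d
│              └─ x *
├─ k
│  └─ p
│     ├─ d *
│     └─ h *
└─ p
   └─ d *
Counting every labelled node above: 12.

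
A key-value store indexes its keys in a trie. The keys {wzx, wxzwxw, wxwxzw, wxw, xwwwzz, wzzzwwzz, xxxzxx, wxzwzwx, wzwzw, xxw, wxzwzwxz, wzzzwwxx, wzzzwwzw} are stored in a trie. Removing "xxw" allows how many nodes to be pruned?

A node on "xxw"'s path can go only if nothing else ends at it or branches off below it.
The suffix "w" (1 node) is used only by "xxw"; the node for "xx" still has the child "x", so pruning stops there.
Nodes removed: 1

1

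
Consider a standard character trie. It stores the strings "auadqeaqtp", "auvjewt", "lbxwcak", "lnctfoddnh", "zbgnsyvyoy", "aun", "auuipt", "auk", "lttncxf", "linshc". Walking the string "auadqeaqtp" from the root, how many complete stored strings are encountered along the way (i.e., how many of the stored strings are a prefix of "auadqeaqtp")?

1

Check each prefix of "auadqeaqtp" against the stored set — each match is an end-marker on the path.
Prefixes of the query that are stored words: "auadqeaqtp"
Count: 1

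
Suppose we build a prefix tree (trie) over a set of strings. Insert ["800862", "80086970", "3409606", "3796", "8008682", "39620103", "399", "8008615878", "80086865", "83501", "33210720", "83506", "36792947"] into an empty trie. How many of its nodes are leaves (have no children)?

Leaves are exactly the stored words that no other stored word extends.
Those words: "33210720", "3409606", "36792947", "3796", "39620103", "399", "8008615878", "800862", "8008682", "80086865", "80086970", "83501", "83506"
Leaf count: 13

13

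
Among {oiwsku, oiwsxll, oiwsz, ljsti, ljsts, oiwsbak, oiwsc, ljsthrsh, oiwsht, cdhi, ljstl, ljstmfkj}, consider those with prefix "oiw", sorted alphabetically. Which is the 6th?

Filter for "oiw…" and sort: "oiwsbak", "oiwsc", "oiwsht", "oiwsku", "oiwsxll", "oiwsz"
The 6th is oiwsz.

oiwsz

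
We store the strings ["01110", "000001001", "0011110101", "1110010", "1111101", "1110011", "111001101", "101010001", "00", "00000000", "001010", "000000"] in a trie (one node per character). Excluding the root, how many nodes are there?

49

Insert word by word; a character creates a node only if that edge doesn't already exist:
  "01110" → 5 new (0, 1, 1, 1, 0)
  "000001001" → prefix "0" already present; 8 new (0, 0, 0, 0, 1, 0, 0, 1)
  "0011110101" → prefix "00" already present; 8 new (1, 1, 1, 1, 0, 1, 0, 1)
  "1110010" → 7 new (1, 1, 1, 0, 0, 1, 0)
  "1111101" → prefix "111" already present; 4 new (1, 1, 0, 1)
  "1110011" → prefix "111001" already present; 1 new (1)
  "111001101" → prefix "1110011" already present; 2 new (0, 1)
  "101010001" → prefix "1" already present; 8 new (0, 1, 0, 1, 0, 0, 0, 1)
  "00" → prefix "00" already present; 0 new (none)
  "00000000" → prefix "00000" already present; 3 new (0, 0, 0)
  "001010" → prefix "001" already present; 3 new (0, 1, 0)
  "000000" → prefix "000000" already present; 0 new (none)
Total nodes = 5 + 8 + 8 + 7 + 4 + 1 + 2 + 8 + 0 + 3 + 3 + 0 = 49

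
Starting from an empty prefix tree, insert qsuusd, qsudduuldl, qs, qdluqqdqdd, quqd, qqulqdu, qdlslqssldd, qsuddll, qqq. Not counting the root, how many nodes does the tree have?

Count nodes per top-level branch (shared prefixes stored once):
  'q'-branch (qdlslqssldd, qdluqqdqdd, qqq, qqulqdu, qs, qsuddll, qsudduuldl, qsuusd, quqd): 42 nodes
Sum: 42

42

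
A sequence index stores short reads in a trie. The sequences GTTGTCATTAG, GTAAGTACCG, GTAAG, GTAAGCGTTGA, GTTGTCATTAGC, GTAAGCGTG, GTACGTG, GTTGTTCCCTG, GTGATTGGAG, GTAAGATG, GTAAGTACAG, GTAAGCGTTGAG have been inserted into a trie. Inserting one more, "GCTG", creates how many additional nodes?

The longest prefix of "GCTG" already in the trie is "G" (length 1).
So 4 − 1 = 3 new nodes.

3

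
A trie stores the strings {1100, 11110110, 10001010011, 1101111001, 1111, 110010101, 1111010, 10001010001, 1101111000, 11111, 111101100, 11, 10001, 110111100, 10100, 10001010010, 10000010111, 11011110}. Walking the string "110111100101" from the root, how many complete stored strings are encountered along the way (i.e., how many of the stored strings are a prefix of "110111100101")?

Walk "110111100101" from the root; an end-of-word marker is hit whenever a stored word is a prefix of "110111100101".
Prefixes of the query that are stored words: "11", "11011110", "110111100", "1101111001"
Count: 4

4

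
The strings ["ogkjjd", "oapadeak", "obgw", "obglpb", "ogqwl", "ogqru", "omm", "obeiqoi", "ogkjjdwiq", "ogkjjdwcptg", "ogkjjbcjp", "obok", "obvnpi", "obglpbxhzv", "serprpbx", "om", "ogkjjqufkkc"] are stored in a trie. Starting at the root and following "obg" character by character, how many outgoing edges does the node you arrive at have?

2

Follow the path "obg" to its node, then look at its outgoing edges.
Characters that immediately follow "obg" among the stored strings: {l, w}.
That node has 2 child edges.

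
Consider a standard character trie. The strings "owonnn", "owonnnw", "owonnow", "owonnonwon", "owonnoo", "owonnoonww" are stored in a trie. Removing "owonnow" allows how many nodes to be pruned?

1

Walk "owonnow" from the leaf back toward the root, removing each node that no remaining word uses.
The suffix "w" (1 node) is used only by "owonnow"; the node for "owonno" still has the child "n", so pruning stops there.
Nodes removed: 1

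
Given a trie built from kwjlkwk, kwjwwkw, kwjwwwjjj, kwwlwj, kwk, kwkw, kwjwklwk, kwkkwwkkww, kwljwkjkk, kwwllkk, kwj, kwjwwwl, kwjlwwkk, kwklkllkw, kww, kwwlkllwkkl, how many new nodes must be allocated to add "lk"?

2

No existing word starts with "l", so every character of "lk" needs a new node.
2 − 0 = 2 new nodes.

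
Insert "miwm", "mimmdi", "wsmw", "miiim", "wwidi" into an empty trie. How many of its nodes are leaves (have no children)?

A leaf is a node with no children — equivalently, the end of a word that is not a proper prefix of any other stored word.
Those words: "miiim", "mimmdi", "miwm", "wsmw", "wwidi"
Leaf count: 5

5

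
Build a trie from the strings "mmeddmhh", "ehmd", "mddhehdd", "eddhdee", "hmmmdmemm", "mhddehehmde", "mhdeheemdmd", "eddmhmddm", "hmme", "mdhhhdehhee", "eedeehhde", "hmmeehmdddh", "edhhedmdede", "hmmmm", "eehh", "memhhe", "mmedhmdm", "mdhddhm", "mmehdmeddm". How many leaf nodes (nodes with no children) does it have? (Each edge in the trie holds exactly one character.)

18

A leaf is a node with no children — equivalently, the end of a word that is not a proper prefix of any other stored word.
Those words: "eddhdee", "eddmhmddm", "edhhedmdede", "eedeehhde", "eehh", "ehmd", "hmmeehmdddh", "hmmmdmemm", "hmmmm", "mddhehdd", "mdhddhm", "mdhhhdehhee", "memhhe", "mhddehehmde", "mhdeheemdmd", "mmeddmhh", "mmedhmdm", "mmehdmeddm"
Leaf count: 18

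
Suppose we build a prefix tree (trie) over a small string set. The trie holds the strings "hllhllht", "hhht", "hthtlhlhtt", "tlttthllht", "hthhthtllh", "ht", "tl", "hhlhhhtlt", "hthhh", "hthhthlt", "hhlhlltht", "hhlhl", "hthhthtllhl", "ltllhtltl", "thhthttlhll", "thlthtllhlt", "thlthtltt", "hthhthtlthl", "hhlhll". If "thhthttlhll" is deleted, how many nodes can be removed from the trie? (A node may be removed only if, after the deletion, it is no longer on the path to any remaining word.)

A node on "thhthttlhll"'s path can go only if nothing else ends at it or branches off below it.
The suffix "hthttlhll" (9 nodes) is used only by "thhthttlhll"; the node for "th" still has the child "l", so pruning stops there.
Nodes removed: 9

9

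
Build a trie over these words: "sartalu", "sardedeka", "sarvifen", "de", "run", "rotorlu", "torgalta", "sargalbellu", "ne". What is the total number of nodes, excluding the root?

Insert word by word; a character creates a node only if that edge doesn't already exist:
  "sartalu" → 7 new (s, a, r, t, a, l, u)
  "sardedeka" → prefix "sar" already present; 6 new (d, e, d, e, k, a)
  "sarvifen" → prefix "sar" already present; 5 new (v, i, f, e, n)
  "de" → 2 new (d, e)
  "run" → 3 new (r, u, n)
  "rotorlu" → prefix "r" already present; 6 new (o, t, o, r, l, u)
  "torgalta" → 8 new (t, o, r, g, a, l, t, a)
  "sargalbellu" → prefix "sar" already present; 8 new (g, a, l, b, e, l, l, u)
  "ne" → 2 new (n, e)
Total nodes = 7 + 6 + 5 + 2 + 3 + 6 + 8 + 8 + 2 = 47

47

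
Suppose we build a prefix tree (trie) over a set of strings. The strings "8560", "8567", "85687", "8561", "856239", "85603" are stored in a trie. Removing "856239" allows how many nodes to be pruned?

Walk "856239" from the leaf back toward the root, removing each node that no remaining word uses.
The suffix "239" (3 nodes) is used only by "856239"; the node for "856" still has the child "0", so pruning stops there.
Nodes removed: 3

3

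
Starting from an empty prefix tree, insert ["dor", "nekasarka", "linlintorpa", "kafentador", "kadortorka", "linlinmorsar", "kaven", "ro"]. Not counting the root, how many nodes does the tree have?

52

Insert word by word; a character creates a node only if that edge doesn't already exist:
  "dor" → 3 new (d, o, r)
  "nekasarka" → 9 new (n, e, k, a, s, a, r, k, a)
  "linlintorpa" → 11 new (l, i, n, l, i, n, t, o, r, p, a)
  "kafentador" → 10 new (k, a, f, e, n, t, a, d, o, r)
  "kadortorka" → prefix "ka" already present; 8 new (d, o, r, t, o, r, k, a)
  "linlinmorsar" → prefix "linlin" already present; 6 new (m, o, r, s, a, r)
  "kaven" → prefix "ka" already present; 3 new (v, e, n)
  "ro" → 2 new (r, o)
Total nodes = 3 + 9 + 11 + 10 + 8 + 6 + 3 + 2 = 52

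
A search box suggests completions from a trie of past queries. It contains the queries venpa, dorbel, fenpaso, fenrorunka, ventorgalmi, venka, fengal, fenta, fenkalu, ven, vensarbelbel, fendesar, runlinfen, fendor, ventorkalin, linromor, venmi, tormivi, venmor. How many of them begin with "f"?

Walk to "f"; the words in its subtree are exactly those with that prefix.
Words under "f": fendesar, fendor, fengal, fenkalu, fenpaso, fenrorunka, fenta
Count: 7

7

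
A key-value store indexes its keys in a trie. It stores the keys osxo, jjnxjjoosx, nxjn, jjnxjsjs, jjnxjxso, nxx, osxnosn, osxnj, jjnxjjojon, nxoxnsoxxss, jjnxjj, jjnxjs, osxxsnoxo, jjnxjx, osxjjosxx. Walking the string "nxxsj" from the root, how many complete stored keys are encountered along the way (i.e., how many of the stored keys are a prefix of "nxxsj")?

1

Traverse "nxxsj" character by character; count nodes along the way that are marked as word ends.
Prefixes of the query that are stored words: "nxx"
Count: 1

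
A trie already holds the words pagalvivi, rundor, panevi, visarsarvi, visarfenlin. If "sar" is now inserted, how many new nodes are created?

Nothing in the trie begins with "s"; the whole of "sar" is new.
3 − 0 = 3 new nodes.

3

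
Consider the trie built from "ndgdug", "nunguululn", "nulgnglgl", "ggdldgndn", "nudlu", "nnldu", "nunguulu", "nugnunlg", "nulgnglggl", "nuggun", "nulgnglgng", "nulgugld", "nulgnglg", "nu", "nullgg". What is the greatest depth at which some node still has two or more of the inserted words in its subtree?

8

Look for the deepest trie node that still has at least two words in its subtree.
e.g. "nulgnglg" and "nulgnglggl" share the prefix "nulgnglg" of length 8; no pair shares a longer one.
Longest shared-prefix length: 8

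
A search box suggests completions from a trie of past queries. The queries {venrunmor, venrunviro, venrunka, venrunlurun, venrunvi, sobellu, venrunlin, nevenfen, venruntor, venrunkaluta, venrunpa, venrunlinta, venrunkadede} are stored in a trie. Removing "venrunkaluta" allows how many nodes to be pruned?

4

Walk "venrunkaluta" from the leaf back toward the root, removing each node that no remaining word uses.
The suffix "luta" (4 nodes) is used only by "venrunkaluta"; the node for "venrunka" still has the child "d", so pruning stops there.
Nodes removed: 4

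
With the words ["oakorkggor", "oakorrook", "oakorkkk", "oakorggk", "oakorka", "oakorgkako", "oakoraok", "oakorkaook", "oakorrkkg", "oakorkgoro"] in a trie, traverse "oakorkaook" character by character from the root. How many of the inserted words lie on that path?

Walk "oakorkaook" from the root; an end-of-word marker is hit whenever a stored word is a prefix of "oakorkaook".
Prefixes of the query that are stored words: "oakorka", "oakorkaook"
Count: 2

2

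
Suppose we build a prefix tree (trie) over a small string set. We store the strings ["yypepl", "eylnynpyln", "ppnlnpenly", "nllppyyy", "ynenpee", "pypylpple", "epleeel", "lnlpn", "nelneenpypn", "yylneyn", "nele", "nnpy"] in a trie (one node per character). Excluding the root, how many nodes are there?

Count nodes per top-level branch (shared prefixes stored once):
  'e'-branch (epleeel, eylnynpyln): 16 nodes
  'l'-branch (lnlpn): 5 nodes
  'n'-branch (nele, nelneenpypn, nllppyyy, nnpy): 22 nodes
  'p'-branch (ppnlnpenly, pypylpple): 18 nodes
  'y'-branch (ynenpee, yylneyn, yypepl): 17 nodes
Sum: 78

78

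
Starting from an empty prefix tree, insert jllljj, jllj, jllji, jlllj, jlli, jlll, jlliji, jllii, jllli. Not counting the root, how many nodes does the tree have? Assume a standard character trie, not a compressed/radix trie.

13

Insert word by word; a character creates a node only if that edge doesn't already exist:
  "jllljj" → 6 new (j, l, l, l, j, j)
  "jllj" → prefix "jll" already present; 1 new (j)
  "jllji" → prefix "jllj" already present; 1 new (i)
  "jlllj" → prefix "jlllj" already present; 0 new (none)
  "jlli" → prefix "jll" already present; 1 new (i)
  "jlll" → prefix "jlll" already present; 0 new (none)
  "jlliji" → prefix "jlli" already present; 2 new (j, i)
  "jllii" → prefix "jlli" already present; 1 new (i)
  "jllli" → prefix "jlll" already present; 1 new (i)
Total nodes = 6 + 1 + 1 + 0 + 1 + 0 + 2 + 1 + 1 = 13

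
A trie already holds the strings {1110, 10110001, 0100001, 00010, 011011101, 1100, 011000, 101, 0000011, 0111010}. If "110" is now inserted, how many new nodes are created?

0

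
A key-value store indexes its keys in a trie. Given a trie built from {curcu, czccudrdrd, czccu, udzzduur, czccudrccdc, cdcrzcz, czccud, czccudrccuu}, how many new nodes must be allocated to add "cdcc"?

The longest prefix of "cdcc" already in the trie is "cdc" (length 3).
Each of the 1 remaining characters creates one node.

1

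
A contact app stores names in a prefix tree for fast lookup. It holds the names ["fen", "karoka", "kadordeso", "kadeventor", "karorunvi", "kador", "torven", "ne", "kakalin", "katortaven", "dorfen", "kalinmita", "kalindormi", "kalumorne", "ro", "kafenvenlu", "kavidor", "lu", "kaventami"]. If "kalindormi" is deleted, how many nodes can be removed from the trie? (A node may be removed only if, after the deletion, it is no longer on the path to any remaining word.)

A node on "kalindormi"'s path can go only if nothing else ends at it or branches off below it.
The suffix "dormi" (5 nodes) is used only by "kalindormi"; the node for "kalin" still has the child "m", so pruning stops there.
Nodes removed: 5

5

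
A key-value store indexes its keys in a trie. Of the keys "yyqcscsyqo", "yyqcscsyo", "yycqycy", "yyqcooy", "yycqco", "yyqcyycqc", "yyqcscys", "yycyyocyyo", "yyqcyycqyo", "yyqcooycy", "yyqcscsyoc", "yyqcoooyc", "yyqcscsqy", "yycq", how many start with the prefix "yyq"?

10

Filter for entries beginning with "yyq":
Words under "yyq": yyqcoooyc, yyqcooy, yyqcooycy, yyqcscsqy, yyqcscsyo, yyqcscsyoc, yyqcscsyqo, yyqcscys, yyqcyycqc, yyqcyycqyo
Count: 10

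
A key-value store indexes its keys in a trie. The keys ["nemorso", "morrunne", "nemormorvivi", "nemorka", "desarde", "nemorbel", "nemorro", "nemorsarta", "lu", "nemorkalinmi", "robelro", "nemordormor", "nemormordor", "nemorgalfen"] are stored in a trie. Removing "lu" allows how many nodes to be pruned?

Walk "lu" from the leaf back toward the root, removing each node that no remaining word uses.
No other word shares any prefix with "lu", so all 2 of its nodes go.
Nodes removed: 2

2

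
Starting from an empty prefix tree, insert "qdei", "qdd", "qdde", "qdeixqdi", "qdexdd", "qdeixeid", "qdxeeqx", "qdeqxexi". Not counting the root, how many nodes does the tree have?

26

Trie structure (* marks end of a word):
(root)
└─ q
   └─ d
      ├─ d *
      │  └─ e *
      ├─ e
      │  ├─ i *
      │  │  └─ x
      │  │     ├─ e
      │  │     │  └─ i
      │  │     │     └─ d *
      │  │     └─ q
      │  │        └─ d
      │  │           └─ i *
      │  ├─ q
      │  │  └─ x
      │  │     └─ e
      │  │        └─ x
      │  │           └─ i *
      │  └─ x
      │     └─ d
      │        └─ d *
      └─ x
         └─ e
            └─ e
               └─ q
                  └─ x *
Counting every labelled node above: 26.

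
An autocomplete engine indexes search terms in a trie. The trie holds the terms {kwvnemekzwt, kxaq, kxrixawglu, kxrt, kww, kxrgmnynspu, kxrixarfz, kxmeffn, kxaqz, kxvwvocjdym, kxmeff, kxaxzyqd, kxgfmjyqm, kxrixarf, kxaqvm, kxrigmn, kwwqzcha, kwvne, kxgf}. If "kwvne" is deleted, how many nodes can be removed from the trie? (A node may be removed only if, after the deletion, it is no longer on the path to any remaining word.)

0

After clearing the end-marker at "kwvne", prune upward until reaching a node still needed by another word.
Every node on "kwvne" is still needed (e.g. by "kwvnemekzwt"), so nothing is freed.
Nodes removed: 0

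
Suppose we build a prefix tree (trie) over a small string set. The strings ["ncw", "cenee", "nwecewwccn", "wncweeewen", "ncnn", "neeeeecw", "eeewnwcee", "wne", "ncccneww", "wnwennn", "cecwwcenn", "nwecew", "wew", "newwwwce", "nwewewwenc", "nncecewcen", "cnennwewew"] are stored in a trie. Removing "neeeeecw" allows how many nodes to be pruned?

A node on "neeeeecw"'s path can go only if nothing else ends at it or branches off below it.
The suffix "eeeecw" (6 nodes) is used only by "neeeeecw"; the node for "ne" still has the child "w", so pruning stops there.
Nodes removed: 6

6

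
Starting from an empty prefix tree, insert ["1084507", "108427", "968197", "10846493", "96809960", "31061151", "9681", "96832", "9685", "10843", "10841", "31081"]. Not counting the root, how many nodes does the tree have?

Trace insertions, counting only characters that open a new branch:
  "1084507" → 7 new (1, 0, 8, 4, 5, 0, 7)
  "108427" → prefix "1084" already present; 2 new (2, 7)
  "968197" → 6 new (9, 6, 8, 1, 9, 7)
  "10846493" → prefix "1084" already present; 4 new (6, 4, 9, 3)
  "96809960" → prefix "968" already present; 5 new (0, 9, 9, 6, 0)
  "31061151" → 8 new (3, 1, 0, 6, 1, 1, 5, 1)
  "9681" → prefix "9681" already present; 0 new (none)
  "96832" → prefix "968" already present; 2 new (3, 2)
  "9685" → prefix "968" already present; 1 new (5)
  "10843" → prefix "1084" already present; 1 new (3)
  "10841" → prefix "1084" already present; 1 new (1)
  "31081" → prefix "310" already present; 2 new (8, 1)
Total nodes = 7 + 2 + 6 + 4 + 5 + 8 + 0 + 2 + 1 + 1 + 1 + 2 = 39

39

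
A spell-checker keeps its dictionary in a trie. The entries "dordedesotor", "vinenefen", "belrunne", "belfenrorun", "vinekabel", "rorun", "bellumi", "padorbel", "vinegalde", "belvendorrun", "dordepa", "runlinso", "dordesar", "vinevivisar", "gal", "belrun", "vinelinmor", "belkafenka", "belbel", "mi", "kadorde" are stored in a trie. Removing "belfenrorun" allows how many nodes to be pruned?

After clearing the end-marker at "belfenrorun", prune upward until reaching a node still needed by another word.
The suffix "fenrorun" (8 nodes) is used only by "belfenrorun"; the node for "bel" still has the child "r", so pruning stops there.
Nodes removed: 8

8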